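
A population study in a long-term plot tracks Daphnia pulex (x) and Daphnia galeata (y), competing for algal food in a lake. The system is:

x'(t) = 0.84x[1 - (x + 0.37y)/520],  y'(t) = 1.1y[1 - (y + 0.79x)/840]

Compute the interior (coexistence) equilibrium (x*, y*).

x* ≈ 296, y* ≈ 606

Setting both brackets to zero gives the nullclines x + 0.37y = 520 and 0.79x + y = 840.
Substituting y = 840 - 0.79x into the first: x(1 - 0.37·0.79) = 520 - 0.37·840.
So x* = 209/0.708 = 296, and then y* = 840 - 0.79·296 = 606.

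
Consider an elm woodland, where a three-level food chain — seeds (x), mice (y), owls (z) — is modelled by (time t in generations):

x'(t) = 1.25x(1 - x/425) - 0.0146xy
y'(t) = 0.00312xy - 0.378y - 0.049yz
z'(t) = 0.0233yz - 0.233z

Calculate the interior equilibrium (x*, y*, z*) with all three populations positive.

x* ≈ 375, y* ≈ 10, z* ≈ 16.2

From dz/dt = 0: 0.0233y* = 0.233, so y* = 10.
From dx/dt = 0: 1.25(1 - x*/425) = 0.0146·10, giving x* = 425·(1 - 0.117) = 375.
From dy/dt = 0: 0.00312·375 - 0.378 = 0.049z*, so z* = 0.793/0.049 = 16.2.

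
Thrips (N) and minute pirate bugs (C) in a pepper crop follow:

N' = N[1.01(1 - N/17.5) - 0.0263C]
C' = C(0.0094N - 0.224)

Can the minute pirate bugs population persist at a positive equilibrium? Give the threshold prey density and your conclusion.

Threshold N = 23.8; K < 23.8, so no, the predator goes extinct.

The predator equation gives dC/dt > 0 only when N > 0.224/0.0094 = 23.8.
Without the predator, N → K = 17.5. Since 17.5 < 23.8, the predator cannot invade.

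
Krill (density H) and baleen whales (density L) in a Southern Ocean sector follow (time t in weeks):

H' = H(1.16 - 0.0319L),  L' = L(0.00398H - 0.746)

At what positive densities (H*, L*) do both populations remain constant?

H* ≈ 187, L* ≈ 36.4

Set dL/dt = 0 with L > 0: 0.00398H - 0.746 = 0, so H* = 0.746/0.00398 = 187.
Set dH/dt = 0 with H > 0: 1.16 - 0.0319L = 0, so L* = 1.16/0.0319 = 36.4.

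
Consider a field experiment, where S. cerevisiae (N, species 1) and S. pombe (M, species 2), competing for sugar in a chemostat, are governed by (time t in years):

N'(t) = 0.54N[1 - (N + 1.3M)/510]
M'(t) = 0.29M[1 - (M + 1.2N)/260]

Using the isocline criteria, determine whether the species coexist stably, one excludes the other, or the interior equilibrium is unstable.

species 1 excludes species 2

Compare the nullcline intercepts: K1/α12 = 510/1.3 = 392 > K2 = 260; K2/α21 = 260/1.2 = 217 < K1 = 510.
Since the inequalities point opposite ways, species 1 can invade but species 2 cannot.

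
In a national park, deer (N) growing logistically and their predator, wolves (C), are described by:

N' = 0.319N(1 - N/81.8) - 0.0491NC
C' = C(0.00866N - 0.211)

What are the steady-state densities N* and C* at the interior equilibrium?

N* ≈ 24.4, C* ≈ 4.56

From dC/dt = 0 with C > 0: 0.00866N* = 0.211, so N* = 24.4.
Substitute into dN/dt = 0: 0.319(1 - 24.4/81.8) = 0.0491C*.
The bracket is 0.702, giving C* = 0.224/0.0491 = 4.56.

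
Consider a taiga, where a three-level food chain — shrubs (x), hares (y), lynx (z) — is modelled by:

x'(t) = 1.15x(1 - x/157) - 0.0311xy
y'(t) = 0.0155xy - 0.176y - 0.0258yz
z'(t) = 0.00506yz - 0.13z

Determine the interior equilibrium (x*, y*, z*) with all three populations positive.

x* ≈ 47.9, y* ≈ 25.7, z* ≈ 22

From dz/dt = 0: 0.00506y* = 0.13, so y* = 25.7.
From dx/dt = 0: 1.15(1 - x*/157) = 0.0311·25.7, giving x* = 157·(1 - 0.695) = 47.9.
From dy/dt = 0: 0.0155·47.9 - 0.176 = 0.0258z*, so z* = 0.567/0.0258 = 22.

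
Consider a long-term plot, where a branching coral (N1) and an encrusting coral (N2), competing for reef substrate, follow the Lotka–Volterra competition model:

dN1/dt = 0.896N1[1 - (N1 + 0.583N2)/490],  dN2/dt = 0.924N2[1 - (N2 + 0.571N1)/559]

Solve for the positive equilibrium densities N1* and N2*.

Setting both brackets to zero gives the nullclines N1 + 0.583N2 = 490 and 0.571N1 + N2 = 559.
Substituting N2 = 559 - 0.571N1 into the first: N1(1 - 0.583·0.571) = 490 - 0.583·559.
So N1* = 164/0.667 = 246, and then N2* = 559 - 0.571·246 = 419.

N1* ≈ 246, N2* ≈ 419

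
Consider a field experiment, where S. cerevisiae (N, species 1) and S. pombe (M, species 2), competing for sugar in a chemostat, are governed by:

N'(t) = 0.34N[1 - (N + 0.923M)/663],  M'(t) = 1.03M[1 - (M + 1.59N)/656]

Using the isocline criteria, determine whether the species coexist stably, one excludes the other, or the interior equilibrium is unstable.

species 1 excludes species 2

Compare the nullcline intercepts: K1/α12 = 663/0.923 = 718 > K2 = 656; K2/α21 = 656/1.59 = 413 < K1 = 663.
Since the inequalities point opposite ways, species 1 can invade but species 2 cannot.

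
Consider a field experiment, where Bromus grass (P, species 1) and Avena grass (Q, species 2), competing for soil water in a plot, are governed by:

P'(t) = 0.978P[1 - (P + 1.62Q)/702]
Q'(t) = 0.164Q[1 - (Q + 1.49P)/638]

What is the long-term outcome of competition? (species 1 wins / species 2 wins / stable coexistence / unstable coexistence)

unstable coexistence (outcome depends on initial conditions)

Compare the nullcline intercepts: K1/α12 = 702/1.62 = 433 < K2 = 638; K2/α21 = 638/1.49 = 428 < K1 = 702.
Since both are reversed, neither can invade when rare; the interior point is a saddle.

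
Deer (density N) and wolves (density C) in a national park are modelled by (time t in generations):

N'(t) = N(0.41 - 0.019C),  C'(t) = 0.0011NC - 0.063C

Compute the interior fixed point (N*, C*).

N* ≈ 57.3, C* ≈ 21.6

Set dC/dt = 0 with C > 0: 0.0011N - 0.063 = 0, so N* = 0.063/0.0011 = 57.3.
Set dN/dt = 0 with N > 0: 0.41 - 0.019C = 0, so C* = 0.41/0.019 = 21.6.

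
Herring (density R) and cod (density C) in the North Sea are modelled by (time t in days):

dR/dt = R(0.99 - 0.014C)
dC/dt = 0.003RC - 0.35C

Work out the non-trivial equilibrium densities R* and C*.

R* ≈ 117, C* ≈ 70.7

Set dC/dt = 0 with C > 0: 0.003R - 0.35 = 0, so R* = 0.35/0.003 = 117.
Set dR/dt = 0 with R > 0: 0.99 - 0.014C = 0, so C* = 0.99/0.014 = 70.7.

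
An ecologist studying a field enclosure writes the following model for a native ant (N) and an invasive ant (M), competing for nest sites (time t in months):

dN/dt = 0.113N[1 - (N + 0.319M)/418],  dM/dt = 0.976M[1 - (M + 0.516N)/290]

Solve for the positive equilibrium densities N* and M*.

Setting both brackets to zero gives the nullclines N + 0.319M = 418 and 0.516N + M = 290.
Substituting M = 290 - 0.516N into the first: N(1 - 0.319·0.516) = 418 - 0.319·290.
So N* = 325/0.835 = 390, and then M* = 290 - 0.516·390 = 89.

N* ≈ 390, M* ≈ 89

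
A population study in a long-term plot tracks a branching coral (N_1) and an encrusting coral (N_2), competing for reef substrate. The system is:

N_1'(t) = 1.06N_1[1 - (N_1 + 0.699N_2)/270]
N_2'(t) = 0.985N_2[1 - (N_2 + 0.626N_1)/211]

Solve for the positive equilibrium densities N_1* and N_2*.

N_1* ≈ 218, N_2* ≈ 74.6

Setting both brackets to zero gives the nullclines N_1 + 0.699N_2 = 270 and 0.626N_1 + N_2 = 211.
Substituting N_2 = 211 - 0.626N_1 into the first: N_1(1 - 0.699·0.626) = 270 - 0.699·211.
So N_1* = 123/0.562 = 218, and then N_2* = 211 - 0.626·218 = 74.6.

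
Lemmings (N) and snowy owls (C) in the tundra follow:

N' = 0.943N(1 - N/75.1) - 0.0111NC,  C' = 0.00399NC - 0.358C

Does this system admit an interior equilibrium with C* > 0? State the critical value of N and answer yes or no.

The predator equation gives dC/dt > 0 only when N > 0.358/0.00399 = 89.7.
Without the predator, N → K = 75.1. Since 75.1 < 89.7, the predator cannot invade.

Threshold N = 89.7; K < 89.7, so no, the predator goes extinct.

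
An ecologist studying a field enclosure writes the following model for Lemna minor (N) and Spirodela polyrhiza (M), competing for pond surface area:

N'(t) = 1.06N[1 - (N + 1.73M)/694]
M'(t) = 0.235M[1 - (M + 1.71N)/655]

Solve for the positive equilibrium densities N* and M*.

N* ≈ 224, M* ≈ 272

Setting both brackets to zero gives the nullclines N + 1.73M = 694 and 1.71N + M = 655.
Substituting M = 655 - 1.71N into the first: N(1 - 1.73·1.71) = 694 - 1.73·655.
So N* = -439/-1.96 = 224, and then M* = 655 - 1.71·224 = 272.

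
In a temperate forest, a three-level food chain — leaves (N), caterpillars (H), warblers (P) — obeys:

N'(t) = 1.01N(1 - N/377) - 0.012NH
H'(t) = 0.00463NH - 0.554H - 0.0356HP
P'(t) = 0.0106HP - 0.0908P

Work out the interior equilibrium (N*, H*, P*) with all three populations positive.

N* ≈ 339, H* ≈ 8.57, P* ≈ 28.5

From dP/dt = 0: 0.0106H* = 0.0908, so H* = 8.57.
From dN/dt = 0: 1.01(1 - N*/377) = 0.012·8.57, giving N* = 377·(1 - 0.102) = 339.
From dH/dt = 0: 0.00463·339 - 0.554 = 0.0356P*, so P* = 1.01/0.0356 = 28.5.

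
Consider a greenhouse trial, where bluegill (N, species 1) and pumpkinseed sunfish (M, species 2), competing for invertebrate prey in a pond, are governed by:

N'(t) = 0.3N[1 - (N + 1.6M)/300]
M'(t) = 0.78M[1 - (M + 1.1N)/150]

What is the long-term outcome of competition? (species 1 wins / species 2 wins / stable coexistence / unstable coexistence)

species 1 excludes species 2

Compare the nullcline intercepts: K1/α12 = 300/1.6 = 188 > K2 = 150; K2/α21 = 150/1.1 = 136 < K1 = 300.
Since the inequalities point opposite ways, species 1 can invade but species 2 cannot.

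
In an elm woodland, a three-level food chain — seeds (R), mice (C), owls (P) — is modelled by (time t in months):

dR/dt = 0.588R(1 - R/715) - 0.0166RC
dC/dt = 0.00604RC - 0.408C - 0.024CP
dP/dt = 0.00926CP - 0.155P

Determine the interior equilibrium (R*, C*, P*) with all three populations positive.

R* ≈ 377, C* ≈ 16.7, P* ≈ 77.9

From dP/dt = 0: 0.00926C* = 0.155, so C* = 16.7.
From dR/dt = 0: 0.588(1 - R*/715) = 0.0166·16.7, giving R* = 715·(1 - 0.473) = 377.
From dC/dt = 0: 0.00604·377 - 0.408 = 0.024P*, so P* = 1.87/0.024 = 77.9.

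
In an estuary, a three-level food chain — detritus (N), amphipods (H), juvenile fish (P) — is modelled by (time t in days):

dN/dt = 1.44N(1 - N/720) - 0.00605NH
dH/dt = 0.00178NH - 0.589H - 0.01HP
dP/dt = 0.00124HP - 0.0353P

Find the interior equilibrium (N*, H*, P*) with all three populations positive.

N* ≈ 634, H* ≈ 28.5, P* ≈ 53.9

From dP/dt = 0: 0.00124H* = 0.0353, so H* = 28.5.
From dN/dt = 0: 1.44(1 - N*/720) = 0.00605·28.5, giving N* = 720·(1 - 0.12) = 634.
From dH/dt = 0: 0.00178·634 - 0.589 = 0.01P*, so P* = 0.539/0.01 = 53.9.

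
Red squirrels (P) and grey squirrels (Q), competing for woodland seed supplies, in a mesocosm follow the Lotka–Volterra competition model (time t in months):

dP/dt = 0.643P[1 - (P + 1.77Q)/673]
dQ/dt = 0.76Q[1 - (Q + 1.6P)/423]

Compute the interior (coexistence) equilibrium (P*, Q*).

Setting both brackets to zero gives the nullclines P + 1.77Q = 673 and 1.6P + Q = 423.
Substituting Q = 423 - 1.6P into the first: P(1 - 1.77·1.6) = 673 - 1.77·423.
So P* = -75.7/-1.83 = 41.3, and then Q* = 423 - 1.6·41.3 = 357.

P* ≈ 41.3, Q* ≈ 357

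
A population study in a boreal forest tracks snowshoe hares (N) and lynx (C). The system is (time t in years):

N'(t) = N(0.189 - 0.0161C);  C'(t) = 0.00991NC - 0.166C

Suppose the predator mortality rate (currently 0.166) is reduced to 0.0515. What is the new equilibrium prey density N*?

At the interior fixed point, setting dC/dt = 0 with C > 0 fixes N* = (predator death rate)/(NC coefficient) — independent of the other coefficients.
With the change, N* = 0.0515/0.00991 = 5.2; it falls from 16.8.

N* ≈ 5.2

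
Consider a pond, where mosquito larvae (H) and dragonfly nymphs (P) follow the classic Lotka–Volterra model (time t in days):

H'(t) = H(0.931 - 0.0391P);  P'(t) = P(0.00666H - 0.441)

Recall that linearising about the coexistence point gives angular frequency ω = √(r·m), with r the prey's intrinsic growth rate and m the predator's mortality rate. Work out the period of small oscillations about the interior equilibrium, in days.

Here r = 0.931 and m = 0.441, so r·m = 0.411.
ω = √0.411 = 0.641 per day, hence T = 2π/ω ≈ 9.81 days.

T ≈ 9.81 days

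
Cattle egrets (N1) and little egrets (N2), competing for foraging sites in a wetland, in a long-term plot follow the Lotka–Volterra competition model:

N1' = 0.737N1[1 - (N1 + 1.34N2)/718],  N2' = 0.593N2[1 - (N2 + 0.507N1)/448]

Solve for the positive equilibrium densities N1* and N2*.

N1* ≈ 367, N2* ≈ 262

Setting both brackets to zero gives the nullclines N1 + 1.34N2 = 718 and 0.507N1 + N2 = 448.
Substituting N2 = 448 - 0.507N1 into the first: N1(1 - 1.34·0.507) = 718 - 1.34·448.
So N1* = 118/0.321 = 367, and then N2* = 448 - 0.507·367 = 262.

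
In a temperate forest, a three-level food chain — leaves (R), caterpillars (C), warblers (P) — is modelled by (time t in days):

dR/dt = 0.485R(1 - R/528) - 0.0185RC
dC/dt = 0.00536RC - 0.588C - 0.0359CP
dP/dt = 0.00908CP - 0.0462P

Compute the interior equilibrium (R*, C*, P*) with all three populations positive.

R* ≈ 426, C* ≈ 5.09, P* ≈ 47.2

From dP/dt = 0: 0.00908C* = 0.0462, so C* = 5.09.
From dR/dt = 0: 0.485(1 - R*/528) = 0.0185·5.09, giving R* = 528·(1 - 0.194) = 426.
From dC/dt = 0: 0.00536·426 - 0.588 = 0.0359P*, so P* = 1.69/0.0359 = 47.2.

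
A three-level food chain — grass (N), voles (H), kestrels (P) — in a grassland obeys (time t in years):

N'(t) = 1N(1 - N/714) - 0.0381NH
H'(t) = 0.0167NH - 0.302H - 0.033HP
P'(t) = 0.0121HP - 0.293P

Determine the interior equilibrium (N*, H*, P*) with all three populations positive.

N* ≈ 55.3, H* ≈ 24.2, P* ≈ 18.8

From dP/dt = 0: 0.0121H* = 0.293, so H* = 24.2.
From dN/dt = 0: 1(1 - N*/714) = 0.0381·24.2, giving N* = 714·(1 - 0.923) = 55.3.
From dH/dt = 0: 0.0167·55.3 - 0.302 = 0.033P*, so P* = 0.621/0.033 = 18.8.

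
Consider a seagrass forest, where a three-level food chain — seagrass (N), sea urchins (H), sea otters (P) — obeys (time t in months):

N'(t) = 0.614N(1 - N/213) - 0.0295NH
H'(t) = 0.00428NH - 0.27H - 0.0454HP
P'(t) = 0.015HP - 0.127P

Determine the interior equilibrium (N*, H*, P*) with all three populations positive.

N* ≈ 126, H* ≈ 8.47, P* ≈ 5.96

From dP/dt = 0: 0.015H* = 0.127, so H* = 8.47.
From dN/dt = 0: 0.614(1 - N*/213) = 0.0295·8.47, giving N* = 213·(1 - 0.407) = 126.
From dH/dt = 0: 0.00428·126 - 0.27 = 0.0454P*, so P* = 0.271/0.0454 = 5.96.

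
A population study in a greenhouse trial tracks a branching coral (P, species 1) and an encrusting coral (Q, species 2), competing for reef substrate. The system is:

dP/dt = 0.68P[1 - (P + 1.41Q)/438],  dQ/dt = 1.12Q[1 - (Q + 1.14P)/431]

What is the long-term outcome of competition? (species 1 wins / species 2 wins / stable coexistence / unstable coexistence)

Compare the nullcline intercepts: K1/α12 = 438/1.41 = 311 < K2 = 431; K2/α21 = 431/1.14 = 378 < K1 = 438.
Since both are reversed, neither can invade when rare; the interior point is a saddle.

unstable coexistence (outcome depends on initial conditions)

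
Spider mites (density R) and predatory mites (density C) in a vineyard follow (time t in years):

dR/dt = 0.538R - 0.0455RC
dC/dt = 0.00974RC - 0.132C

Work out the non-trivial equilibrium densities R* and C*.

Set dC/dt = 0 with C > 0: 0.00974R - 0.132 = 0, so R* = 0.132/0.00974 = 13.6.
Set dR/dt = 0 with R > 0: 0.538 - 0.0455C = 0, so C* = 0.538/0.0455 = 11.8.

R* ≈ 13.6, C* ≈ 11.8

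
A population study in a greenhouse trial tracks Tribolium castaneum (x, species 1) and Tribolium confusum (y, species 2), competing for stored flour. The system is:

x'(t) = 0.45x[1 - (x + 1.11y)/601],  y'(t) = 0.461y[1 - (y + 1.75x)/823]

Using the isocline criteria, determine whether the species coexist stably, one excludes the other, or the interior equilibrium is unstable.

unstable coexistence (outcome depends on initial conditions)

Compare the nullcline intercepts: K1/α12 = 601/1.11 = 541 < K2 = 823; K2/α21 = 823/1.75 = 470 < K1 = 601.
Since both are reversed, neither can invade when rare; the interior point is a saddle.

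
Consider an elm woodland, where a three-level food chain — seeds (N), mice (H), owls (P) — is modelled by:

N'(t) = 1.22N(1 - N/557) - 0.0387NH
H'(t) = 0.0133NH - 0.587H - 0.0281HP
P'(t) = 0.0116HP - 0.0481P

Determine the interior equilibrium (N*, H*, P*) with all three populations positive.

From dP/dt = 0: 0.0116H* = 0.0481, so H* = 4.15.
From dN/dt = 0: 1.22(1 - N*/557) = 0.0387·4.15, giving N* = 557·(1 - 0.132) = 484.
From dH/dt = 0: 0.0133·484 - 0.587 = 0.0281P*, so P* = 5.85/0.0281 = 208.

N* ≈ 484, H* ≈ 4.15, P* ≈ 208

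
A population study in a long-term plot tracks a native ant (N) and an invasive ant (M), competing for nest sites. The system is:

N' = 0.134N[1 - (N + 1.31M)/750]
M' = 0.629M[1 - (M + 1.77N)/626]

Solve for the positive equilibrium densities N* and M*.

N* ≈ 53.1, M* ≈ 532

Setting both brackets to zero gives the nullclines N + 1.31M = 750 and 1.77N + M = 626.
Substituting M = 626 - 1.77N into the first: N(1 - 1.31·1.77) = 750 - 1.31·626.
So N* = -70.1/-1.32 = 53.1, and then M* = 626 - 1.77·53.1 = 532.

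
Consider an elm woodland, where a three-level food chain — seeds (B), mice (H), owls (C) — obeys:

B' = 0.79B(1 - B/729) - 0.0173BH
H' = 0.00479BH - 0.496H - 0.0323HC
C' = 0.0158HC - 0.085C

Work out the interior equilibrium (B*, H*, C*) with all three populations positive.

B* ≈ 643, H* ≈ 5.38, C* ≈ 80

From dC/dt = 0: 0.0158H* = 0.085, so H* = 5.38.
From dB/dt = 0: 0.79(1 - B*/729) = 0.0173·5.38, giving B* = 729·(1 - 0.118) = 643.
From dH/dt = 0: 0.00479·643 - 0.496 = 0.0323C*, so C* = 2.58/0.0323 = 80.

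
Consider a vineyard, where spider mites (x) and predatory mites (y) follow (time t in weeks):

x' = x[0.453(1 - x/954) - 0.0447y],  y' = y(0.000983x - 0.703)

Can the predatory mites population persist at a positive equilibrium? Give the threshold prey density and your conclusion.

The predator equation gives dy/dt > 0 only when x > 0.703/0.000983 = 715.
Without the predator, x → K = 954. Since 954 > 715, the predator can invade and persist.

Threshold x = 715; K > 715, so yes, the predator persists.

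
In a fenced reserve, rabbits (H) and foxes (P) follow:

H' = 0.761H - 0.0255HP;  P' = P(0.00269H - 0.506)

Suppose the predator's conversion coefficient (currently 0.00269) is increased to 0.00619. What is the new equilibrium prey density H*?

At the interior fixed point, setting dP/dt = 0 with P > 0 fixes H* = (predator death rate)/(HP coefficient) — independent of the other coefficients.
With the change, H* = 0.506/0.00619 = 81.7; it falls from 188.

H* ≈ 81.7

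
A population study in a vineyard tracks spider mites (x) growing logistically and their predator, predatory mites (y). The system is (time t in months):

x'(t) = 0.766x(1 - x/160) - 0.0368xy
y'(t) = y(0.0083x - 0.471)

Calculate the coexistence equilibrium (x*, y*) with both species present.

x* ≈ 56.7, y* ≈ 13.4

From dy/dt = 0 with y > 0: 0.0083x* = 0.471, so x* = 56.7.
Substitute into dx/dt = 0: 0.766(1 - 56.7/160) = 0.0368y*.
The bracket is 0.645, giving y* = 0.494/0.0368 = 13.4.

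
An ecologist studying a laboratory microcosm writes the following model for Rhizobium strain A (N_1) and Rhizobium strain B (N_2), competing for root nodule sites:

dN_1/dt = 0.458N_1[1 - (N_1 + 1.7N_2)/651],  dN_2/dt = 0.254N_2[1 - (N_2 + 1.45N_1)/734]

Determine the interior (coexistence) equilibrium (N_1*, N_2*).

N_1* ≈ 407, N_2* ≈ 143

Setting both brackets to zero gives the nullclines N_1 + 1.7N_2 = 651 and 1.45N_1 + N_2 = 734.
Substituting N_2 = 734 - 1.45N_1 into the first: N_1(1 - 1.7·1.45) = 651 - 1.7·734.
So N_1* = -597/-1.46 = 407, and then N_2* = 734 - 1.45·407 = 143.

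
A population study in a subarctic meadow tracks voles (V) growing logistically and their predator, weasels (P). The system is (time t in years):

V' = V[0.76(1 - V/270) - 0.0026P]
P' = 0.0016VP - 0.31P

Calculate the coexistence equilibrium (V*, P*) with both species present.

V* ≈ 194, P* ≈ 82.5

From dP/dt = 0 with P > 0: 0.0016V* = 0.31, so V* = 194.
Substitute into dV/dt = 0: 0.76(1 - 194/270) = 0.0026P*.
The bracket is 0.282, giving P* = 0.215/0.0026 = 82.5.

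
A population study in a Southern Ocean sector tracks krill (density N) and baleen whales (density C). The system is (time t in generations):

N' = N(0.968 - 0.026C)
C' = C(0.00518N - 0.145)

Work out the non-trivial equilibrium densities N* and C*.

Set dC/dt = 0 with C > 0: 0.00518N - 0.145 = 0, so N* = 0.145/0.00518 = 28.
Set dN/dt = 0 with N > 0: 0.968 - 0.026C = 0, so C* = 0.968/0.026 = 37.2.

N* ≈ 28, C* ≈ 37.2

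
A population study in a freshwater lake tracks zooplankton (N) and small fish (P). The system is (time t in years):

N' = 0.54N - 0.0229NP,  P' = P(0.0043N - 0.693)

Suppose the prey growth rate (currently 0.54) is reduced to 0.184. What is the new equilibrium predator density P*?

At the interior fixed point, setting dN/dt = 0 with N > 0 fixes P* = (prey growth rate)/(NP coefficient) — independent of the other coefficients.
With the change, P* = 0.184/0.0229 = 8.03; it falls from 23.6.

P* ≈ 8.03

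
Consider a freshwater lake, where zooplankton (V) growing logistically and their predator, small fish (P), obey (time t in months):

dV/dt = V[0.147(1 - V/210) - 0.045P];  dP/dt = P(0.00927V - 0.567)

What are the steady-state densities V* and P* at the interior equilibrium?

V* ≈ 61.2, P* ≈ 2.32

From dP/dt = 0 with P > 0: 0.00927V* = 0.567, so V* = 61.2.
Substitute into dV/dt = 0: 0.147(1 - 61.2/210) = 0.045P*.
The bracket is 0.709, giving P* = 0.104/0.045 = 2.32.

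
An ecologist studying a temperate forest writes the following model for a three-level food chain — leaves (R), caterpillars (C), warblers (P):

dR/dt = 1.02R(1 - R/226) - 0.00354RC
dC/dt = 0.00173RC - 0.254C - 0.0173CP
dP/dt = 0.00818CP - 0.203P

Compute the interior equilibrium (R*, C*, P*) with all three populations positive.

From dP/dt = 0: 0.00818C* = 0.203, so C* = 24.8.
From dR/dt = 0: 1.02(1 - R*/226) = 0.00354·24.8, giving R* = 226·(1 - 0.0861) = 207.
From dC/dt = 0: 0.00173·207 - 0.254 = 0.0173P*, so P* = 0.103/0.0173 = 5.97.

R* ≈ 207, C* ≈ 24.8, P* ≈ 5.97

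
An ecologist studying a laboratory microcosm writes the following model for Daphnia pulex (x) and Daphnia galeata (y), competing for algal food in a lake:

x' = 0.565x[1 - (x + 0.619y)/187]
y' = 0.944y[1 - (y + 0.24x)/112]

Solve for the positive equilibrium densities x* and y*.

Setting both brackets to zero gives the nullclines x + 0.619y = 187 and 0.24x + y = 112.
Substituting y = 112 - 0.24x into the first: x(1 - 0.619·0.24) = 187 - 0.619·112.
So x* = 118/0.851 = 138, and then y* = 112 - 0.24·138 = 78.8.

x* ≈ 138, y* ≈ 78.8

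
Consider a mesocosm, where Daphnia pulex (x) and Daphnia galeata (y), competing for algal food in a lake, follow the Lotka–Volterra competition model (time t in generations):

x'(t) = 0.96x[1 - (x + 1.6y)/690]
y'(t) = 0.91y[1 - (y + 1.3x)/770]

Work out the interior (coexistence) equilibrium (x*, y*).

Setting both brackets to zero gives the nullclines x + 1.6y = 690 and 1.3x + y = 770.
Substituting y = 770 - 1.3x into the first: x(1 - 1.6·1.3) = 690 - 1.6·770.
So x* = -542/-1.08 = 502, and then y* = 770 - 1.3·502 = 118.

x* ≈ 502, y* ≈ 118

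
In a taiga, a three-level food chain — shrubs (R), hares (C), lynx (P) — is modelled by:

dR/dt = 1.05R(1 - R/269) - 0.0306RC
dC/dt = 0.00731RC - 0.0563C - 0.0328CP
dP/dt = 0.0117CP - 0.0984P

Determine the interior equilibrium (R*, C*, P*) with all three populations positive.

From dP/dt = 0: 0.0117C* = 0.0984, so C* = 8.41.
From dR/dt = 0: 1.05(1 - R*/269) = 0.0306·8.41, giving R* = 269·(1 - 0.245) = 203.
From dC/dt = 0: 0.00731·203 - 0.0563 = 0.0328P*, so P* = 1.43/0.0328 = 43.5.

R* ≈ 203, C* ≈ 8.41, P* ≈ 43.5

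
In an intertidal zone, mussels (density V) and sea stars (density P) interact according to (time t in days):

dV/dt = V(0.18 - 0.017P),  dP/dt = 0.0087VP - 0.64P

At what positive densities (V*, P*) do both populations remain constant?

V* ≈ 73.6, P* ≈ 10.6

Set dP/dt = 0 with P > 0: 0.0087V - 0.64 = 0, so V* = 0.64/0.0087 = 73.6.
Set dV/dt = 0 with V > 0: 0.18 - 0.017P = 0, so P* = 0.18/0.017 = 10.6.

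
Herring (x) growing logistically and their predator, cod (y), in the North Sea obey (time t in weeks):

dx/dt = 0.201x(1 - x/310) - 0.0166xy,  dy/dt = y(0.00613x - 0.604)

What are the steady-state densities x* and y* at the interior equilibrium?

From dy/dt = 0 with y > 0: 0.00613x* = 0.604, so x* = 98.5.
Substitute into dx/dt = 0: 0.201(1 - 98.5/310) = 0.0166y*.
The bracket is 0.682, giving y* = 0.137/0.0166 = 8.26.

x* ≈ 98.5, y* ≈ 8.26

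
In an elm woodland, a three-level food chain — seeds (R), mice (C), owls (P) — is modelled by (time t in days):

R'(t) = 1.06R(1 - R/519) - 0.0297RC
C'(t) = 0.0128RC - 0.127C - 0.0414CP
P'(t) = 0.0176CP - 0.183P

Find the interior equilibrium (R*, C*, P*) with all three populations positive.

R* ≈ 368, C* ≈ 10.4, P* ≈ 111

From dP/dt = 0: 0.0176C* = 0.183, so C* = 10.4.
From dR/dt = 0: 1.06(1 - R*/519) = 0.0297·10.4, giving R* = 519·(1 - 0.291) = 368.
From dC/dt = 0: 0.0128·368 - 0.127 = 0.0414P*, so P* = 4.58/0.0414 = 111.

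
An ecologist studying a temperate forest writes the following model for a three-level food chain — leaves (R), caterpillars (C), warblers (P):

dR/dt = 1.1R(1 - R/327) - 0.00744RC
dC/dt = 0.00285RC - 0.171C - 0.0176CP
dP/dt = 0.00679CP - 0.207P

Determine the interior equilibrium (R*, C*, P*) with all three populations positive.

R* ≈ 260, C* ≈ 30.5, P* ≈ 32.3

From dP/dt = 0: 0.00679C* = 0.207, so C* = 30.5.
From dR/dt = 0: 1.1(1 - R*/327) = 0.00744·30.5, giving R* = 327·(1 - 0.206) = 260.
From dC/dt = 0: 0.00285·260 - 0.171 = 0.0176P*, so P* = 0.569/0.0176 = 32.3.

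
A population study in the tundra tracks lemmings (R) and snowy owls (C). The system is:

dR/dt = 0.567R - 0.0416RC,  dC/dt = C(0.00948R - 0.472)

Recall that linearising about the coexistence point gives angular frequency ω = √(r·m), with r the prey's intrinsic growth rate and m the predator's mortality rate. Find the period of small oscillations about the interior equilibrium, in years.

T ≈ 12.1 years

Here r = 0.567 and m = 0.472, so r·m = 0.268.
ω = √0.268 = 0.517 per year, hence T = 2π/ω ≈ 12.1 years.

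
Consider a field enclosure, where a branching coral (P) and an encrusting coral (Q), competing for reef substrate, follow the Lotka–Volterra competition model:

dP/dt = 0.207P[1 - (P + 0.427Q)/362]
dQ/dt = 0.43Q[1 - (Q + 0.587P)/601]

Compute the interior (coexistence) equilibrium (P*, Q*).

P* ≈ 141, Q* ≈ 518

Setting both brackets to zero gives the nullclines P + 0.427Q = 362 and 0.587P + Q = 601.
Substituting Q = 601 - 0.587P into the first: P(1 - 0.427·0.587) = 362 - 0.427·601.
So P* = 105/0.749 = 141, and then Q* = 601 - 0.587·141 = 518.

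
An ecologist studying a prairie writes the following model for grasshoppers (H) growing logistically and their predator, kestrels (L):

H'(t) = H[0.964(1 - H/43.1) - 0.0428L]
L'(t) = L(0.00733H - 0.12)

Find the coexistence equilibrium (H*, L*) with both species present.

H* ≈ 16.4, L* ≈ 14

From dL/dt = 0 with L > 0: 0.00733H* = 0.12, so H* = 16.4.
Substitute into dH/dt = 0: 0.964(1 - 16.4/43.1) = 0.0428L*.
The bracket is 0.62, giving L* = 0.598/0.0428 = 14.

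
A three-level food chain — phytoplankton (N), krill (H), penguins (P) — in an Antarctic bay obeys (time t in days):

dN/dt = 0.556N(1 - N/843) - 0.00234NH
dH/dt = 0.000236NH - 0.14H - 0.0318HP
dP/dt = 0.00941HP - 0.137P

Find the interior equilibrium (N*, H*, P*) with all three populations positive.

N* ≈ 791, H* ≈ 14.6, P* ≈ 1.47

From dP/dt = 0: 0.00941H* = 0.137, so H* = 14.6.
From dN/dt = 0: 0.556(1 - N*/843) = 0.00234·14.6, giving N* = 843·(1 - 0.0613) = 791.
From dH/dt = 0: 0.000236·791 - 0.14 = 0.0318P*, so P* = 0.0468/0.0318 = 1.47.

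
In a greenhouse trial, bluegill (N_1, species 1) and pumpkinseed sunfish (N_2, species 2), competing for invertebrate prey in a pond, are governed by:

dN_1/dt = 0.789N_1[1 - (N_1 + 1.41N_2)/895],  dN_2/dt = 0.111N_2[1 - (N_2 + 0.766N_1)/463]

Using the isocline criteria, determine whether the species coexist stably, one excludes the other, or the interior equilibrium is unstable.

species 1 excludes species 2

Compare the nullcline intercepts: K1/α12 = 895/1.41 = 635 > K2 = 463; K2/α21 = 463/0.766 = 604 < K1 = 895.
Since the inequalities point opposite ways, species 1 can invade but species 2 cannot.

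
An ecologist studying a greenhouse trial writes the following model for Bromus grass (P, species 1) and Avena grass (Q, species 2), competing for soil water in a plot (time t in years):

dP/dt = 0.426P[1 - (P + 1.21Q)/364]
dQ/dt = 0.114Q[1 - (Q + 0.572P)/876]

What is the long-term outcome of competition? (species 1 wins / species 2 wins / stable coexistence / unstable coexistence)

species 2 excludes species 1

Compare the nullcline intercepts: K1/α12 = 364/1.21 = 301 < K2 = 876; K2/α21 = 876/0.572 = 1530 > K1 = 364.
Since the inequalities point opposite ways, species 2 can invade but species 1 cannot.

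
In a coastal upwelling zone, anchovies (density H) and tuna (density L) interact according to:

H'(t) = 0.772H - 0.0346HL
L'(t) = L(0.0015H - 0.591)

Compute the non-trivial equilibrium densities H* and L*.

H* ≈ 394, L* ≈ 22.3

Set dL/dt = 0 with L > 0: 0.0015H - 0.591 = 0, so H* = 0.591/0.0015 = 394.
Set dH/dt = 0 with H > 0: 0.772 - 0.0346L = 0, so L* = 0.772/0.0346 = 22.3.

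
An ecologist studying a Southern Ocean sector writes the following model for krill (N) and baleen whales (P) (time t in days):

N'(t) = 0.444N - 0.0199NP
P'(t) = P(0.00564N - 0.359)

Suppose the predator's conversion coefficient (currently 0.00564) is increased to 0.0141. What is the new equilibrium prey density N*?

N* ≈ 25.5

At the interior fixed point, setting dP/dt = 0 with P > 0 fixes N* = (predator death rate)/(NP coefficient) — independent of the other coefficients.
With the change, N* = 0.359/0.0141 = 25.5; it falls from 63.7.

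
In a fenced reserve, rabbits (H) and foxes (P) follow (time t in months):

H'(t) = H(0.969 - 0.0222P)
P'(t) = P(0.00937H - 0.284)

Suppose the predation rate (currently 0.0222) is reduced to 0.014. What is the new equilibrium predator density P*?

At the interior fixed point, setting dH/dt = 0 with H > 0 fixes P* = (prey growth rate)/(HP coefficient) — independent of the other coefficients.
With the change, P* = 0.969/0.014 = 69.2; it rises from 43.6.

P* ≈ 69.2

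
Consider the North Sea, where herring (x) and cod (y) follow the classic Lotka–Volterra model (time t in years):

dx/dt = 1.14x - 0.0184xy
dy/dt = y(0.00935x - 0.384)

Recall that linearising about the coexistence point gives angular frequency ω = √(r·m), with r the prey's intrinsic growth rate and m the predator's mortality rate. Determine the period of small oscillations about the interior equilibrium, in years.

Here r = 1.14 and m = 0.384, so r·m = 0.438.
ω = √0.438 = 0.662 per year, hence T = 2π/ω ≈ 9.5 years.

T ≈ 9.5 years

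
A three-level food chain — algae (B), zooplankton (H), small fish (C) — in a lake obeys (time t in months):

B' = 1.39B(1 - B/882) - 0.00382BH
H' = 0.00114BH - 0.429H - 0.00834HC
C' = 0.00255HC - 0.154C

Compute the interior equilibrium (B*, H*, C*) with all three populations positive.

B* ≈ 736, H* ≈ 60.4, C* ≈ 49.1

From dC/dt = 0: 0.00255H* = 0.154, so H* = 60.4.
From dB/dt = 0: 1.39(1 - B*/882) = 0.00382·60.4, giving B* = 882·(1 - 0.166) = 736.
From dH/dt = 0: 0.00114·736 - 0.429 = 0.00834C*, so C* = 0.41/0.00834 = 49.1.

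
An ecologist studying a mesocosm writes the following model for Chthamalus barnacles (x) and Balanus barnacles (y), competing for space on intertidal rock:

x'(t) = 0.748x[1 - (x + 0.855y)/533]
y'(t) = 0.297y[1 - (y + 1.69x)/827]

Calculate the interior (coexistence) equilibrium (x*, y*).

x* ≈ 391, y* ≈ 166

Setting both brackets to zero gives the nullclines x + 0.855y = 533 and 1.69x + y = 827.
Substituting y = 827 - 1.69x into the first: x(1 - 0.855·1.69) = 533 - 0.855·827.
So x* = -174/-0.445 = 391, and then y* = 827 - 1.69·391 = 166.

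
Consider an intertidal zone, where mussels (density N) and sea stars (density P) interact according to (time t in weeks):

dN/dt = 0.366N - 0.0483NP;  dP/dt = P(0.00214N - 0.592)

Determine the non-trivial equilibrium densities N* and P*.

N* ≈ 277, P* ≈ 7.58

Set dP/dt = 0 with P > 0: 0.00214N - 0.592 = 0, so N* = 0.592/0.00214 = 277.
Set dN/dt = 0 with N > 0: 0.366 - 0.0483P = 0, so P* = 0.366/0.0483 = 7.58.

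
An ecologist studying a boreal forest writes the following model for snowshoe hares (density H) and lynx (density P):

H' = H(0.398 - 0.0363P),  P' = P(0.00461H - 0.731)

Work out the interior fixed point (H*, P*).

Set dP/dt = 0 with P > 0: 0.00461H - 0.731 = 0, so H* = 0.731/0.00461 = 159.
Set dH/dt = 0 with H > 0: 0.398 - 0.0363P = 0, so P* = 0.398/0.0363 = 11.

H* ≈ 159, P* ≈ 11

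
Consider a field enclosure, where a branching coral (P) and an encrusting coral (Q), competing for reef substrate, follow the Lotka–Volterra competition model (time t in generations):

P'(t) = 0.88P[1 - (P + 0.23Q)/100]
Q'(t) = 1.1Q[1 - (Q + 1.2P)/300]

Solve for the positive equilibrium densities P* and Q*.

Setting both brackets to zero gives the nullclines P + 0.23Q = 100 and 1.2P + Q = 300.
Substituting Q = 300 - 1.2P into the first: P(1 - 0.23·1.2) = 100 - 0.23·300.
So P* = 31/0.724 = 42.8, and then Q* = 300 - 1.2·42.8 = 249.

P* ≈ 42.8, Q* ≈ 249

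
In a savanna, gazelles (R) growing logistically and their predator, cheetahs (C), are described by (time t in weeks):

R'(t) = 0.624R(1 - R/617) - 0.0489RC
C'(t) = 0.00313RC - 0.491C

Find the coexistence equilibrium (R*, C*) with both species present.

From dC/dt = 0 with C > 0: 0.00313R* = 0.491, so R* = 157.
Substitute into dR/dt = 0: 0.624(1 - 157/617) = 0.0489C*.
The bracket is 0.746, giving C* = 0.465/0.0489 = 9.52.

R* ≈ 157, C* ≈ 9.52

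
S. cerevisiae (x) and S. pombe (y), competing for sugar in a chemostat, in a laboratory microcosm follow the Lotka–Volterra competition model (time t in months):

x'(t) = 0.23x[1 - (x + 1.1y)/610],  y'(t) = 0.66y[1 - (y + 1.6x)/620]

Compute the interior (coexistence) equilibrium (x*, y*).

Setting both brackets to zero gives the nullclines x + 1.1y = 610 and 1.6x + y = 620.
Substituting y = 620 - 1.6x into the first: x(1 - 1.1·1.6) = 610 - 1.1·620.
So x* = -72/-0.76 = 94.7, and then y* = 620 - 1.6·94.7 = 468.

x* ≈ 94.7, y* ≈ 468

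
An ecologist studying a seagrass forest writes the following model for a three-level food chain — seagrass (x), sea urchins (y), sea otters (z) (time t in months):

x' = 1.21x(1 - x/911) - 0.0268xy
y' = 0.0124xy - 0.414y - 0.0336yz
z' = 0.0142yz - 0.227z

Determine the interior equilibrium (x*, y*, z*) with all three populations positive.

x* ≈ 588, y* ≈ 16, z* ≈ 205

From dz/dt = 0: 0.0142y* = 0.227, so y* = 16.
From dx/dt = 0: 1.21(1 - x*/911) = 0.0268·16, giving x* = 911·(1 - 0.354) = 588.
From dy/dt = 0: 0.0124·588 - 0.414 = 0.0336z*, so z* = 6.88/0.0336 = 205.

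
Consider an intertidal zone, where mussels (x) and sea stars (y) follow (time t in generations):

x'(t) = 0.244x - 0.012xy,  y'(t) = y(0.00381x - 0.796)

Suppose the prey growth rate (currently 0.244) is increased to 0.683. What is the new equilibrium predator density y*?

At the interior fixed point, setting dx/dt = 0 with x > 0 fixes y* = (prey growth rate)/(xy coefficient) — independent of the other coefficients.
With the change, y* = 0.683/0.012 = 56.9; it rises from 20.3.

y* ≈ 56.9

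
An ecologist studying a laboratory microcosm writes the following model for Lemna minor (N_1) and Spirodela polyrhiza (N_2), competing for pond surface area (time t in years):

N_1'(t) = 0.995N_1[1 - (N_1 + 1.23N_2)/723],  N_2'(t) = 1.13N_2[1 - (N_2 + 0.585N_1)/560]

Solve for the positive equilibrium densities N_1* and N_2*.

Setting both brackets to zero gives the nullclines N_1 + 1.23N_2 = 723 and 0.585N_1 + N_2 = 560.
Substituting N_2 = 560 - 0.585N_1 into the first: N_1(1 - 1.23·0.585) = 723 - 1.23·560.
So N_1* = 34.2/0.28 = 122, and then N_2* = 560 - 0.585·122 = 489.

N_1* ≈ 122, N_2* ≈ 489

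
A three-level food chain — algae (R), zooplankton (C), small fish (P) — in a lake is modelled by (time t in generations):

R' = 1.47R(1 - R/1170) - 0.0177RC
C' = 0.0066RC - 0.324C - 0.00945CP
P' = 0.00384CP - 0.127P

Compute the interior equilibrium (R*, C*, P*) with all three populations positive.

From dP/dt = 0: 0.00384C* = 0.127, so C* = 33.1.
From dR/dt = 0: 1.47(1 - R*/1170) = 0.0177·33.1, giving R* = 1170·(1 - 0.398) = 704.
From dC/dt = 0: 0.0066·704 - 0.324 = 0.00945P*, so P* = 4.32/0.00945 = 457.

R* ≈ 704, C* ≈ 33.1, P* ≈ 457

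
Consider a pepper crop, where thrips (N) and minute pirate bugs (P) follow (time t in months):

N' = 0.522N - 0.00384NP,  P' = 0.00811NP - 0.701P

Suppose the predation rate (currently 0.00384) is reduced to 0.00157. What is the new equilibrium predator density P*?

At the interior fixed point, setting dN/dt = 0 with N > 0 fixes P* = (prey growth rate)/(NP coefficient) — independent of the other coefficients.
With the change, P* = 0.522/0.00157 = 332; it rises from 136.

P* ≈ 332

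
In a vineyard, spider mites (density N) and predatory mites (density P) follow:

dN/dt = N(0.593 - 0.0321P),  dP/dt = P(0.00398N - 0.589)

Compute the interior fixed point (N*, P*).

N* ≈ 148, P* ≈ 18.5

Set dP/dt = 0 with P > 0: 0.00398N - 0.589 = 0, so N* = 0.589/0.00398 = 148.
Set dN/dt = 0 with N > 0: 0.593 - 0.0321P = 0, so P* = 0.593/0.0321 = 18.5.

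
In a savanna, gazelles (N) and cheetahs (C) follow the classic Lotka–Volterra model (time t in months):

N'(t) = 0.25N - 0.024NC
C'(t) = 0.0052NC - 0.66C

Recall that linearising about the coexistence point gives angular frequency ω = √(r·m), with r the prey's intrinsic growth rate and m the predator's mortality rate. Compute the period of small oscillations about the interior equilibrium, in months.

T ≈ 15.5 months

Here r = 0.25 and m = 0.66, so r·m = 0.165.
ω = √0.165 = 0.406 per month, hence T = 2π/ω ≈ 15.5 months.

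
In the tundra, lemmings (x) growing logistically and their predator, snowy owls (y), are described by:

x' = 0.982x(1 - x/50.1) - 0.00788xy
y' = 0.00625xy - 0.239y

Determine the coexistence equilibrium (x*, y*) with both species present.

x* ≈ 38.2, y* ≈ 29.5

From dy/dt = 0 with y > 0: 0.00625x* = 0.239, so x* = 38.2.
Substitute into dx/dt = 0: 0.982(1 - 38.2/50.1) = 0.00788y*.
The bracket is 0.237, giving y* = 0.232/0.00788 = 29.5.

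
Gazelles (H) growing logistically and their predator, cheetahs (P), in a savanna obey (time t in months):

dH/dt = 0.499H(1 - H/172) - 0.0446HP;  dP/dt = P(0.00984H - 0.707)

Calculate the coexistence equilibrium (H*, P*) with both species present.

From dP/dt = 0 with P > 0: 0.00984H* = 0.707, so H* = 71.8.
Substitute into dH/dt = 0: 0.499(1 - 71.8/172) = 0.0446P*.
The bracket is 0.582, giving P* = 0.291/0.0446 = 6.51.

H* ≈ 71.8, P* ≈ 6.51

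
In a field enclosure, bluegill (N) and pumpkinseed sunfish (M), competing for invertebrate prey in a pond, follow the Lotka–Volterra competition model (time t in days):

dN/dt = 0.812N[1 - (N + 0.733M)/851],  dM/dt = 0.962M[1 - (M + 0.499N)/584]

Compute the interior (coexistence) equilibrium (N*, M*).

Setting both brackets to zero gives the nullclines N + 0.733M = 851 and 0.499N + M = 584.
Substituting M = 584 - 0.499N into the first: N(1 - 0.733·0.499) = 851 - 0.733·584.
So N* = 423/0.634 = 667, and then M* = 584 - 0.499·667 = 251.

N* ≈ 667, M* ≈ 251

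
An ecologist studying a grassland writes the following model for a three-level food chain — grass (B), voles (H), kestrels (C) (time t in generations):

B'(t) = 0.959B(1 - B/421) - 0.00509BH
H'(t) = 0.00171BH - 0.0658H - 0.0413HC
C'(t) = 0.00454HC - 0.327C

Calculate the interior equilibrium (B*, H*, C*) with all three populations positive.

From dC/dt = 0: 0.00454H* = 0.327, so H* = 72.
From dB/dt = 0: 0.959(1 - B*/421) = 0.00509·72, giving B* = 421·(1 - 0.382) = 260.
From dH/dt = 0: 0.00171·260 - 0.0658 = 0.0413C*, so C* = 0.379/0.0413 = 9.17.

B* ≈ 260, H* ≈ 72, C* ≈ 9.17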